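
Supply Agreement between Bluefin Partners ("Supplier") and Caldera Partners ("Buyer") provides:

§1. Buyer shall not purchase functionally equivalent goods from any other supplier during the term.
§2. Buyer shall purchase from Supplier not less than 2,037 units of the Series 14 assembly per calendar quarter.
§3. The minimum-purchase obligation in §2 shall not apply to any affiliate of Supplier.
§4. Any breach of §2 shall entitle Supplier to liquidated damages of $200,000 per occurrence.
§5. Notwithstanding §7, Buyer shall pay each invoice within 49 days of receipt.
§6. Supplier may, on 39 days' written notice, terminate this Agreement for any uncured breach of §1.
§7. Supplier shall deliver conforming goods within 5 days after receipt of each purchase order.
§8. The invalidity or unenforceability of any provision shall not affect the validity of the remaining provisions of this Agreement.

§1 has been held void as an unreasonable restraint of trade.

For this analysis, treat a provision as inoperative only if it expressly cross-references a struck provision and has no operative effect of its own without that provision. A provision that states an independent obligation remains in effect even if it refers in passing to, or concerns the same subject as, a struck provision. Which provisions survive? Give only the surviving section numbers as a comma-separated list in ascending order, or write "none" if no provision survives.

§1 is struck. §6 operates only by reference to §1, so it falls with §1. §8 is a severability clause and preserves every provision that can still be given independent effect. The provisions still in force are §2, §3, §4, §5, §7, and §8.

2, 3, 4, 5, 7, 8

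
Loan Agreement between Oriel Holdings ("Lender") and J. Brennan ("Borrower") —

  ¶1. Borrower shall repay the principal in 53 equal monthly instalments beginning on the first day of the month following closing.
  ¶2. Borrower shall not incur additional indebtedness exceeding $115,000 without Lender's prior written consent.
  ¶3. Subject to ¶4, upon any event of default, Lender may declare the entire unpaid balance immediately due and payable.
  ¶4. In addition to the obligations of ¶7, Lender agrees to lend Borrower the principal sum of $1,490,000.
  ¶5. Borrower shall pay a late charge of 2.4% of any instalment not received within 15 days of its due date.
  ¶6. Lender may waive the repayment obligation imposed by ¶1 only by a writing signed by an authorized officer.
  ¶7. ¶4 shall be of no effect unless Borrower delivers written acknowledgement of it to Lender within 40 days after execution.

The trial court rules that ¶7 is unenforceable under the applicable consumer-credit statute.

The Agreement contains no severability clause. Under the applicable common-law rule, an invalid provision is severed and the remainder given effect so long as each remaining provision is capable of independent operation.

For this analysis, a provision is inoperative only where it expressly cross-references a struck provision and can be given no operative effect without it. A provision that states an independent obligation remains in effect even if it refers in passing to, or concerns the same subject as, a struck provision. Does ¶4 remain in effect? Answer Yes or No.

¶7 is struck. Although ¶4 refers to ¶7, its operative terms do not depend on ¶7, so it remains in effect. No other provision's operative terms depend on ¶7. With no severability clause, the stated default rule severs what cannot stand and enforces each remaining provision that can operate on its own. That leaves ¶1, ¶2, ¶3, ¶4, ¶5, and ¶6 in effect. ¶4 is among the surviving provisions, so the answer is yes.

Yes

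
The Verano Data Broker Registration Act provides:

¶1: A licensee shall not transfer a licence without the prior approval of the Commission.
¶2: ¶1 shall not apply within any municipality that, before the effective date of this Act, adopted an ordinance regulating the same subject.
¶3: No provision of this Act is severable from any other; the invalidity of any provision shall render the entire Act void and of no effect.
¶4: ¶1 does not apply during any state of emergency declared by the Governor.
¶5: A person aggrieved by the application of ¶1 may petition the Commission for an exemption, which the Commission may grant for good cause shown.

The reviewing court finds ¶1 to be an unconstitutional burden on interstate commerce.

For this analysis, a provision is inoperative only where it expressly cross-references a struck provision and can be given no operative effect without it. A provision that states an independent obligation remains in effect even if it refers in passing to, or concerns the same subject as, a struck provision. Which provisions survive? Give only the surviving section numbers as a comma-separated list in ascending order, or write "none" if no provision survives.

none

¶1 is struck. ¶2 has no operative effect of its own apart from ¶1 and is therefore inoperative. The only function of ¶4 is the emergency suspension of ¶1, so it cannot stand once ¶1 is removed. The only function of ¶5 is the exemption procedure for ¶1, so it cannot stand once ¶1 is removed. ¶3 provides that the Act is not severable, so the invalidity of any one provision voids the entire Act. No provision of the Act survives.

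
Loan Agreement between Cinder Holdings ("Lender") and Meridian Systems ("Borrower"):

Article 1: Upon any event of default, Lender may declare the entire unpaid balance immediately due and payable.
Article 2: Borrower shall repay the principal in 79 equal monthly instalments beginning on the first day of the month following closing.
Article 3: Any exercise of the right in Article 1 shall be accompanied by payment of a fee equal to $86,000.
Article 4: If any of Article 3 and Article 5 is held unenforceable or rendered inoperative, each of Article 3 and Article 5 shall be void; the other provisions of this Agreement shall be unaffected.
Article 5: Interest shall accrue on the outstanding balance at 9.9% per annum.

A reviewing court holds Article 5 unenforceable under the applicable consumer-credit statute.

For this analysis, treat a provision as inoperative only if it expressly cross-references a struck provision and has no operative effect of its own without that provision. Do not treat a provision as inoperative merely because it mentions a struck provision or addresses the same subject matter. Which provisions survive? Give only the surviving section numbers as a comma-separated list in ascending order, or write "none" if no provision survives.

1, 2, 4

Article 5 is struck. Nothing else in the Agreement is defined by reference to Article 5. Article 4 declares Article 3 and Article 5 mutually dependent; since one of them has fallen, all of them are of no effect. That brings down Article 3 as well. The remainder continues in force under Article 4. The provisions still in force are Article 1, Article 2, and Article 4.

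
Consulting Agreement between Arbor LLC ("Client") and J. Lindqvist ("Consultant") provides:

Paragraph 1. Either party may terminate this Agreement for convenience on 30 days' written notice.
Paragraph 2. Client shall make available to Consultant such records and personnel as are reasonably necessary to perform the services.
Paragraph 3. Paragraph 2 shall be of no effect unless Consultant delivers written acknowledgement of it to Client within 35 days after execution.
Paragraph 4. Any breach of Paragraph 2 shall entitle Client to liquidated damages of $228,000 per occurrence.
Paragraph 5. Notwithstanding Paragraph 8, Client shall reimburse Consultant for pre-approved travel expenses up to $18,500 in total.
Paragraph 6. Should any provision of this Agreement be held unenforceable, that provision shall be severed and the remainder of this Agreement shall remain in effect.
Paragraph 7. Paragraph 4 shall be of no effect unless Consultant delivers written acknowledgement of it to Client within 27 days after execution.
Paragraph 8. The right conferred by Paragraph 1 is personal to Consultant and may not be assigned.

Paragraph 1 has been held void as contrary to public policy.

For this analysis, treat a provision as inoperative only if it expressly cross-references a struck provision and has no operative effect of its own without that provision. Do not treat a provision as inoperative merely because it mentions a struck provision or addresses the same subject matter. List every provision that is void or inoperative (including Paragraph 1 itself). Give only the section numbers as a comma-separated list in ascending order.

1, 8

Paragraph 1 is struck. The only function of Paragraph 8 is the non-assignment of Paragraph 1, so it cannot stand once Paragraph 1 is removed. Although Paragraph 5 refers to Paragraph 8, its operative terms do not depend on Paragraph 8, so it remains in effect. Under the severability clause in Paragraph 6, the remaining provisions continue in force. That leaves Paragraph 2, Paragraph 3, Paragraph 4, Paragraph 5, Paragraph 6, and Paragraph 7 in effect.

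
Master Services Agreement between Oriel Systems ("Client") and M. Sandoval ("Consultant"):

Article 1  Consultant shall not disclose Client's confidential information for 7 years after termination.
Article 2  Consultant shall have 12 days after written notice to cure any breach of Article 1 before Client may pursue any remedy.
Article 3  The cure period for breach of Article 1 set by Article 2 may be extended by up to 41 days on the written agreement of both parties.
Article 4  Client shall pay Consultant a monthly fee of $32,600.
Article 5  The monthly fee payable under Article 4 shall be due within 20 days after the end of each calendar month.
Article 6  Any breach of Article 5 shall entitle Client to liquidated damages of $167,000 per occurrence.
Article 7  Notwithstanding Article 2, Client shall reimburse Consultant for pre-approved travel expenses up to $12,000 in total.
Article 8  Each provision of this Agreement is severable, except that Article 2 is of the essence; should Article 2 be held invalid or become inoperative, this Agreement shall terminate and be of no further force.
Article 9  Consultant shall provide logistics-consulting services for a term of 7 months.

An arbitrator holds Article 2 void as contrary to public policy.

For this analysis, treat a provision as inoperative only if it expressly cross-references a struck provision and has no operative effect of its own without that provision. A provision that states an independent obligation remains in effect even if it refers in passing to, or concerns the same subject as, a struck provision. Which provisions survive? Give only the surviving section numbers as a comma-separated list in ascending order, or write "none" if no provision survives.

none

Article 2 is struck. Article 3 operates only by reference to Article 2, so it falls with Article 2. Article 8 makes Article 2 an essential term, and Article 2 is the provision held invalid; under Article 8, the entire Agreement is therefore void. No provision of the Agreement survives.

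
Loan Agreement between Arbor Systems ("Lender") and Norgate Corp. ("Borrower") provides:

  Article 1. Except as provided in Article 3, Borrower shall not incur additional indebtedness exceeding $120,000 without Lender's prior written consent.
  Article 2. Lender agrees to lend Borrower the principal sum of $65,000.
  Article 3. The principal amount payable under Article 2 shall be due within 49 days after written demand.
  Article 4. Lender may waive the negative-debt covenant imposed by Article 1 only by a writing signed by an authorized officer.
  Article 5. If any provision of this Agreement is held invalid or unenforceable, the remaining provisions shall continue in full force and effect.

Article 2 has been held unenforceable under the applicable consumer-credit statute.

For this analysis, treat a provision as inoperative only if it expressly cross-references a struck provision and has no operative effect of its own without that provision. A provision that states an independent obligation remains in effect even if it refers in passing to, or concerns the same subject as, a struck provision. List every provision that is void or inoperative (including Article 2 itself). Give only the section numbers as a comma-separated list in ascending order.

Article 2 is struck. Article 3 has no operative effect of its own apart from Article 2 and is therefore inoperative. Article 1 mentions Article 3 but its own obligation stands independently of Article 3, so Article 1 is not affected. Under the severability clause in Article 5, the remaining provisions continue in force. Article 1, Article 4, and Article 5 remain in effect.

2, 3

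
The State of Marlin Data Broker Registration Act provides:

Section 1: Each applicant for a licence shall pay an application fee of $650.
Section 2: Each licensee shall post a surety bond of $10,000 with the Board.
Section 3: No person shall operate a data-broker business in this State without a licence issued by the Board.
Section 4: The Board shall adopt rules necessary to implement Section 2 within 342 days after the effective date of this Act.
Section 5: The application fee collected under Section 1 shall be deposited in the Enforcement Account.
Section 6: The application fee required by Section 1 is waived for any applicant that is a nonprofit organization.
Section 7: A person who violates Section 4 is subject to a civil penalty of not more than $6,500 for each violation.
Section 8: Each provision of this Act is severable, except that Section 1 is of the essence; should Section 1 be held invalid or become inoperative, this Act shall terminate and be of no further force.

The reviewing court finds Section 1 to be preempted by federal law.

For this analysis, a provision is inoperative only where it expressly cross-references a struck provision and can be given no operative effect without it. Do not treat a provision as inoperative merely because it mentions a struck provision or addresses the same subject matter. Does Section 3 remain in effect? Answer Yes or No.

Section 1 is struck. Section 5 operates only by reference to Section 1, so it falls with Section 1. Section 6 has no operative effect of its own apart from Section 1 and is therefore inoperative. Section 8 makes Section 1 an essential term, and Section 1 is the provision held invalid; under Section 8, the entire Act is therefore void. No provision of the Act survives. Section 3 is among the inoperative provisions, so the answer is no.

No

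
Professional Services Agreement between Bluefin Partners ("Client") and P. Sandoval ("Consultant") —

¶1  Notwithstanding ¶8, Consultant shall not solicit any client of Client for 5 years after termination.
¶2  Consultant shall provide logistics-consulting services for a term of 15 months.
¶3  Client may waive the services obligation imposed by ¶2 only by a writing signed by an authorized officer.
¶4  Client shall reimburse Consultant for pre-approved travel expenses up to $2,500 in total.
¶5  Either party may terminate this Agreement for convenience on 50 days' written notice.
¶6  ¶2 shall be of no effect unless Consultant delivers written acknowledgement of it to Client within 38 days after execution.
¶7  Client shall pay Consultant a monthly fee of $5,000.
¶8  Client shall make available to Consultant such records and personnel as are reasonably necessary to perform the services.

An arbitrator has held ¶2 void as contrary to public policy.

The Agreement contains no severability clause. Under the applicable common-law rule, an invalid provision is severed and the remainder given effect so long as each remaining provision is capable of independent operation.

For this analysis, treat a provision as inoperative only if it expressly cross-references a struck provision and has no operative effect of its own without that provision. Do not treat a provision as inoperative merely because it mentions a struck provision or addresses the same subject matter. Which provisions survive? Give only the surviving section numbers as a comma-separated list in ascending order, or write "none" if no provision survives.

1, 4, 5, 7, 8

¶2 is struck. ¶3 has no operative effect of its own apart from ¶2 and is therefore inoperative. ¶6 merely fixes the acknowledgement condition for ¶2; with ¶2 gone it has nothing to operate on and falls away. With no severability clause, the stated default rule severs what cannot stand and enforces each remaining provision that can operate on its own. The provisions still in force are ¶1, ¶4, ¶5, ¶7, and ¶8.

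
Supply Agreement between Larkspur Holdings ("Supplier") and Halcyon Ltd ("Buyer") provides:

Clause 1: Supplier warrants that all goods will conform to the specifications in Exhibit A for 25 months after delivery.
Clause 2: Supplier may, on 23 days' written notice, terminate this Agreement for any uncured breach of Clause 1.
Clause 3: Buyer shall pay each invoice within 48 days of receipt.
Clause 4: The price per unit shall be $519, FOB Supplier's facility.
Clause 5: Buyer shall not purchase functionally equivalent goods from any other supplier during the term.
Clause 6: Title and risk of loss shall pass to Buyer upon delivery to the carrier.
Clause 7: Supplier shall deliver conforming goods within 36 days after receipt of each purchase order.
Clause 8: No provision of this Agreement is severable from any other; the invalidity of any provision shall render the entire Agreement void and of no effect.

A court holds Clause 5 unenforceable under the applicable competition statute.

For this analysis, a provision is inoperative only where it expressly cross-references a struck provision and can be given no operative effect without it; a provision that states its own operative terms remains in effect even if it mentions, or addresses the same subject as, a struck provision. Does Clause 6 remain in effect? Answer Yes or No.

No

Clause 5 is struck. Nothing else in the Agreement is defined by reference to Clause 5. Clause 8 provides that the Agreement is not severable, so the invalidity of any one provision voids the entire Agreement. No provision of the Agreement survives. Clause 6 is among the inoperative provisions, so the answer is no.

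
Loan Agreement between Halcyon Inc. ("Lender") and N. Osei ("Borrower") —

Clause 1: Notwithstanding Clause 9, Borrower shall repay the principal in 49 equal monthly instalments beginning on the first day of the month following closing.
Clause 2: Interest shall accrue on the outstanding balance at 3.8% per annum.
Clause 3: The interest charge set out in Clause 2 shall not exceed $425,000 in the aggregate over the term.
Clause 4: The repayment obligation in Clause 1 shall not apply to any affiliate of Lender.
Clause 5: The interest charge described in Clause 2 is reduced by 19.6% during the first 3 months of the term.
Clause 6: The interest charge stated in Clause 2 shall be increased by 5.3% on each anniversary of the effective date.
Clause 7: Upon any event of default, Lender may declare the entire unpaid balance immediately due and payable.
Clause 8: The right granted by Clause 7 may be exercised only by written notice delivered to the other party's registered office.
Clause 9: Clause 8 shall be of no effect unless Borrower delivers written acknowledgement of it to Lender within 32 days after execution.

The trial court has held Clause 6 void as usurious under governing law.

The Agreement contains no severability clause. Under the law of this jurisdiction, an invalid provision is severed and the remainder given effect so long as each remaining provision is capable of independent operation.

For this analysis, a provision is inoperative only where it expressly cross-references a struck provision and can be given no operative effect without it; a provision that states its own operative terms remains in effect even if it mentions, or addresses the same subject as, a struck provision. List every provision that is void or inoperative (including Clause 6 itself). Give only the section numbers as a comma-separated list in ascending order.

Clause 6 is struck. Nothing else in the Agreement is defined by reference to Clause 6. With no severability clause, the stated default rule severs what cannot stand and enforces each remaining provision that can operate on its own. The provisions still in force are Clause 1, Clause 2, Clause 3, Clause 4, Clause 5, Clause 7, Clause 8, and Clause 9.

6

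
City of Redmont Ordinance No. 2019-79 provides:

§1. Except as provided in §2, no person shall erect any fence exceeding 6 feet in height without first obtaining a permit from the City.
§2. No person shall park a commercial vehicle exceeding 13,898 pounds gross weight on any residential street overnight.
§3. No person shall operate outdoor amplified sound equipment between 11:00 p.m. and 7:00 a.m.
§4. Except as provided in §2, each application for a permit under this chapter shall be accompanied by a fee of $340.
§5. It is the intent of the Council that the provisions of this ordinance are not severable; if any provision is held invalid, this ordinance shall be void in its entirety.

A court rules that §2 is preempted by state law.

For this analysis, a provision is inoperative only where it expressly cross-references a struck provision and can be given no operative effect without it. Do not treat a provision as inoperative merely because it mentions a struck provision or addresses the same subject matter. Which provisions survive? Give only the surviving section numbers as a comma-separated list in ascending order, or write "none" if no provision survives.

§2 is struck. Nothing else in the ordinance is defined by reference to §2. §5 provides that the ordinance is not severable, so the invalidity of any one provision voids the entire ordinance. No provision of the ordinance survives.

none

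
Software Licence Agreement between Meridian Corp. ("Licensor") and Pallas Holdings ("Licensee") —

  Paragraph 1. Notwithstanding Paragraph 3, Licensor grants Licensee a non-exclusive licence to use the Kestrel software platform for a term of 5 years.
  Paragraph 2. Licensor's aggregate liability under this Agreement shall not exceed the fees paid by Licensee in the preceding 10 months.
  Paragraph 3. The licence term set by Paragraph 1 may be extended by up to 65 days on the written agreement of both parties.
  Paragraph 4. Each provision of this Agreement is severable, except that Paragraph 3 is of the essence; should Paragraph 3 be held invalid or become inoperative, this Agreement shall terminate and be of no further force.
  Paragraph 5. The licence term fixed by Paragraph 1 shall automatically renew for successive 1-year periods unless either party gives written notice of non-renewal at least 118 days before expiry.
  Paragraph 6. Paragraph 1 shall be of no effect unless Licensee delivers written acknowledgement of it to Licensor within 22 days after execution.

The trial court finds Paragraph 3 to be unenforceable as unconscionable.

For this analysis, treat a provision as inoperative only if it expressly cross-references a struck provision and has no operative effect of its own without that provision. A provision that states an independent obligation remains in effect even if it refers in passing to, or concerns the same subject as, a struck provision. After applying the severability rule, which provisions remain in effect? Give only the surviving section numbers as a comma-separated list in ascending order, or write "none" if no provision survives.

none

Paragraph 3 is struck. No other provision's operative terms depend on Paragraph 3. Paragraph 4 makes Paragraph 3 an essential term, and Paragraph 3 is the provision held invalid; under Paragraph 4, the entire Agreement is therefore void. No provision of the Agreement survives.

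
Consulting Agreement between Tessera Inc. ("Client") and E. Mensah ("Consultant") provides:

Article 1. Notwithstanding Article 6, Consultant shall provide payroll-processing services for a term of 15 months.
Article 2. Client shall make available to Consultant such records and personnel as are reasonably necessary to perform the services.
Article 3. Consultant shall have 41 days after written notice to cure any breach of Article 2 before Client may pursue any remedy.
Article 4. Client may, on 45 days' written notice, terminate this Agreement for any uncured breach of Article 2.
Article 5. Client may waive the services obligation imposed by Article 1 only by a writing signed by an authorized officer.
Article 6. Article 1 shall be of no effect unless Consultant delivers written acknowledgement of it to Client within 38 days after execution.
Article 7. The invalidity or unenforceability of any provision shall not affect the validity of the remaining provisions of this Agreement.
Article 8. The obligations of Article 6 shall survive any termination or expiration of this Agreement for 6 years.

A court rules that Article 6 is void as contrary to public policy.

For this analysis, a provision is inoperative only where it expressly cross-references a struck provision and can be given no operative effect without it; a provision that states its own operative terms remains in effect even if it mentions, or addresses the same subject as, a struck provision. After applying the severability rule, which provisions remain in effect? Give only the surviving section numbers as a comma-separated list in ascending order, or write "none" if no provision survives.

Article 6 is struck. Article 8 has no operative effect of its own apart from Article 6 and is therefore inoperative. Article 1 mentions Article 6 but its own obligation stands independently of Article 6, so Article 1 is not affected. Article 7 is a severability clause and preserves every provision that can still be given independent effect. The provisions still in force are Article 1, Article 2, Article 3, Article 4, Article 5, and Article 7.

1, 2, 3, 4, 5, 7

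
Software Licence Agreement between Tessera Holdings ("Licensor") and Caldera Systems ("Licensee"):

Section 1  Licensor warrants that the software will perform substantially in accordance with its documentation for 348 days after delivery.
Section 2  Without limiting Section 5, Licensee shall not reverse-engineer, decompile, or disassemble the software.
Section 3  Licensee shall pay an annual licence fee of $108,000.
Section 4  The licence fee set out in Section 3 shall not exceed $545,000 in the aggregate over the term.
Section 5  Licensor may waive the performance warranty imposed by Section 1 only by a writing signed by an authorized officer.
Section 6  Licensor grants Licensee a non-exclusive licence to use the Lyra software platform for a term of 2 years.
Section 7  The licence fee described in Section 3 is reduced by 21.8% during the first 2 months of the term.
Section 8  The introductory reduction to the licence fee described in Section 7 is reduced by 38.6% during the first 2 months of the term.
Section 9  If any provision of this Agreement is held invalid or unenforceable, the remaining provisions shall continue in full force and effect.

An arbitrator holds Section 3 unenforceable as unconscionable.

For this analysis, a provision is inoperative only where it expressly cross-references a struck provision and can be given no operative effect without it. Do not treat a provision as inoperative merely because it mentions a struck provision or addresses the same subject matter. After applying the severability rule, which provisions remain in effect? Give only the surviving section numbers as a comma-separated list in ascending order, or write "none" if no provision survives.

1, 2, 5, 6, 9

Section 3 is struck. Section 4 operates only by reference to Section 3, so it falls with Section 3. Section 7 does nothing except set the introductory reduction to the licence fee by reference to Section 3; with Section 3 gone it has no independent effect and is inoperative. Section 8 has no operative effect of its own apart from Section 7 and is therefore inoperative. Section 9 is a severability clause and preserves every provision that can still be given independent effect. Section 1, Section 2, Section 5, Section 6, and Section 9 remain in effect.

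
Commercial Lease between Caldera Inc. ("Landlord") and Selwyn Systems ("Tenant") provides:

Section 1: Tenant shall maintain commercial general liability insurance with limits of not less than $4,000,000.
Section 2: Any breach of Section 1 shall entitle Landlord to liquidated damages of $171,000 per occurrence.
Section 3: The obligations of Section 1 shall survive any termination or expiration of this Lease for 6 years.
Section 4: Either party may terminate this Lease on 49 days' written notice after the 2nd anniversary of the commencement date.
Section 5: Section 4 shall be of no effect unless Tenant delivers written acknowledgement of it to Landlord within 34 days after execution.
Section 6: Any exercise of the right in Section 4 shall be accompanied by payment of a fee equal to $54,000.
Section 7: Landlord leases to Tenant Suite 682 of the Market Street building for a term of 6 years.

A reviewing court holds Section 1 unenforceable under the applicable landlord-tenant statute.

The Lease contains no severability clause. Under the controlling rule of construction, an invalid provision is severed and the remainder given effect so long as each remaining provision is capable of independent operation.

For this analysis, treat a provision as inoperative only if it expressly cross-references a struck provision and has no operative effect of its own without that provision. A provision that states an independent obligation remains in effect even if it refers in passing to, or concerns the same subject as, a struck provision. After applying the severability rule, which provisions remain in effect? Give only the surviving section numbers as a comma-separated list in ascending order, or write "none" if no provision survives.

4, 5, 6, 7

Section 1 is struck. Section 2 operates only by reference to Section 1, so it falls with Section 1. Section 3 has no operative effect of its own apart from Section 1 and is therefore inoperative. With no severability clause, the stated default rule severs what cannot stand and enforces each remaining provision that can operate on its own. That leaves Section 4, Section 5, Section 6, and Section 7 in effect.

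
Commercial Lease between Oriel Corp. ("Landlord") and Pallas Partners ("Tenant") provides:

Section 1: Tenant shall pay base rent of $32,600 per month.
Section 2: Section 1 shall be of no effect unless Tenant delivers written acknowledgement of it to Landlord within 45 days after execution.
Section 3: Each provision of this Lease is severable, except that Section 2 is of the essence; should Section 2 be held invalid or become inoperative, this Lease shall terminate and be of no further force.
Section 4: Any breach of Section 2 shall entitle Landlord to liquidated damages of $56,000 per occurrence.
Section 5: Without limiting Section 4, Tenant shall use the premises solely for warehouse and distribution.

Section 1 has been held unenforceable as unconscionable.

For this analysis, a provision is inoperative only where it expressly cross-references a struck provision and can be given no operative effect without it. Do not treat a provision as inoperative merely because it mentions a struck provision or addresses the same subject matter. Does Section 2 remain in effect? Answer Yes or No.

No

Section 1 is struck. Section 2 has no operative effect of its own apart from Section 1 and is therefore inoperative. Section 4 operates only by reference to Section 2, so it falls with Section 2. Section 3 makes Section 2 an essential term, and Section 2 has been rendered inoperative by the cascade; under Section 3, the entire Lease is therefore void. No provision of the Lease survives. Section 2 is among the inoperative provisions, so the answer is no.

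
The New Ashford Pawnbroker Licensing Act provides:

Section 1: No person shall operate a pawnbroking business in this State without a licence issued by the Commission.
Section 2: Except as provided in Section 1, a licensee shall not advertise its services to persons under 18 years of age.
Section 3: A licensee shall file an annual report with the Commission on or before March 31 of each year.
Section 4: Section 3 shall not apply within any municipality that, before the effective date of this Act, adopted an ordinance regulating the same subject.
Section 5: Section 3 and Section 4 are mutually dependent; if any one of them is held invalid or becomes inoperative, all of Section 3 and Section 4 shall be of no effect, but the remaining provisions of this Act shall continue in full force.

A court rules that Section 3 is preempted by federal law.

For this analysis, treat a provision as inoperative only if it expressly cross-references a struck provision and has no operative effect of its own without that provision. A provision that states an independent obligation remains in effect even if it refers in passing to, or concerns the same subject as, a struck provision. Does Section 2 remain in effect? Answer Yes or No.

Yes

Section 3 is struck. Section 4 has no operative effect of its own apart from Section 3 and is therefore inoperative. Section 5 declares Section 3 and Section 4 mutually dependent; since one of them has fallen, all of them are of no effect. The remainder continues in force under Section 5. That leaves Section 1, Section 2, and Section 5 in effect. Section 2 is among the surviving provisions, so the answer is yes.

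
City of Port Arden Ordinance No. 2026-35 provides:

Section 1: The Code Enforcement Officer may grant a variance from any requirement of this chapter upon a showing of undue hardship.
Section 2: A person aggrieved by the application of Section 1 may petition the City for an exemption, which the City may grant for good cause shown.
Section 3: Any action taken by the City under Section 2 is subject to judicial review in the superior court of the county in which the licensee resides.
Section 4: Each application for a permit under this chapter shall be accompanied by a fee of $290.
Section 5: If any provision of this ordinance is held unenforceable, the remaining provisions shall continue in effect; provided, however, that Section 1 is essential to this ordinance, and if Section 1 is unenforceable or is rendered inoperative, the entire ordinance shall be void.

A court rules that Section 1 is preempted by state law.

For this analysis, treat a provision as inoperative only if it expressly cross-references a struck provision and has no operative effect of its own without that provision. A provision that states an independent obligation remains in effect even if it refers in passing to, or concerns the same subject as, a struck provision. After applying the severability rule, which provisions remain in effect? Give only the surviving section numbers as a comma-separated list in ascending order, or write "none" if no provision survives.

none

Section 1 is struck. The only function of Section 2 is the exemption procedure for Section 1, so it cannot stand once Section 1 is removed. Section 3 merely fixes the judicial-review right for Section 2; with Section 2 gone it has nothing to operate on and falls away. Section 5 makes Section 1 an essential term, and Section 1 is the provision held invalid; under Section 5, the entire ordinance is therefore void. No provision of the ordinance survives.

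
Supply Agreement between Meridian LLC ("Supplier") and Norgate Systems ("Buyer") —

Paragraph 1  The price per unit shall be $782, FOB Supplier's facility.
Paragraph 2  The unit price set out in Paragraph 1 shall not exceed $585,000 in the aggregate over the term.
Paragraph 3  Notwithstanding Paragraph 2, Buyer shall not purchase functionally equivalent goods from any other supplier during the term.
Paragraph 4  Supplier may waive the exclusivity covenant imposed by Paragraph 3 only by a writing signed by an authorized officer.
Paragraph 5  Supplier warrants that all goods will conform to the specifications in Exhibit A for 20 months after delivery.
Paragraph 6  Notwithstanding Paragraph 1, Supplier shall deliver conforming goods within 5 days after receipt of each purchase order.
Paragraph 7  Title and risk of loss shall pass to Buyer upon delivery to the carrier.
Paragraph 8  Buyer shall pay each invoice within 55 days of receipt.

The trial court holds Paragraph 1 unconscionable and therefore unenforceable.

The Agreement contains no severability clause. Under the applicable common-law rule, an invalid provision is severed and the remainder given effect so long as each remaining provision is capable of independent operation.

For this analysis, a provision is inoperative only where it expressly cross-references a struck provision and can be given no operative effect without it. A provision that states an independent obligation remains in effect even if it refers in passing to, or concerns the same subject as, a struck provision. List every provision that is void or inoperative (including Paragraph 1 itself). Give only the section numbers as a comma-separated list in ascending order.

1, 2

Paragraph 1 is struck. Paragraph 2 operates only by reference to Paragraph 1, so it falls with Paragraph 1. Although Paragraph 6 refers to Paragraph 1, its operative terms do not depend on Paragraph 1, so it remains in effect. Paragraph 3 mentions Paragraph 2 but its own obligation stands independently of Paragraph 2, so Paragraph 3 is not affected. Under the stated default rule, only provisions that cannot operate independently fall away; the rest are enforced. Paragraph 3, Paragraph 4, Paragraph 5, Paragraph 6, Paragraph 7, and Paragraph 8 remain in effect.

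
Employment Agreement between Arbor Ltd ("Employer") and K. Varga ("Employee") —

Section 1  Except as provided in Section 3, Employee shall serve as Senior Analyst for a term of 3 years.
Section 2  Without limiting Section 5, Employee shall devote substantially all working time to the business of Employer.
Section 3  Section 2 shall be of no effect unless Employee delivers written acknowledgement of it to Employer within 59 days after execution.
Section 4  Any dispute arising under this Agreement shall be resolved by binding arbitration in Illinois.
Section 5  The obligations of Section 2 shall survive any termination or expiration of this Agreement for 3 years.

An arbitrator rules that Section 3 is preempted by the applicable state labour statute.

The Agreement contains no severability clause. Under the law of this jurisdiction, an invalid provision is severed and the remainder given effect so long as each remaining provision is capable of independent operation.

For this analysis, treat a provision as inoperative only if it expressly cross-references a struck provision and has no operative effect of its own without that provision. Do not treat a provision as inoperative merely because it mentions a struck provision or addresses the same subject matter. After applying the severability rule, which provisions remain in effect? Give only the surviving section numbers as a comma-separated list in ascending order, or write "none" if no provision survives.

Section 3 is struck. Section 1 mentions Section 3 but its own obligation stands independently of Section 3, so Section 1 is not affected. No other provision's operative terms depend on Section 3. Under the stated default rule, only provisions that cannot operate independently fall away; the rest are enforced. The provisions still in force are Section 1, Section 2, Section 4, and Section 5.

1, 2, 4, 5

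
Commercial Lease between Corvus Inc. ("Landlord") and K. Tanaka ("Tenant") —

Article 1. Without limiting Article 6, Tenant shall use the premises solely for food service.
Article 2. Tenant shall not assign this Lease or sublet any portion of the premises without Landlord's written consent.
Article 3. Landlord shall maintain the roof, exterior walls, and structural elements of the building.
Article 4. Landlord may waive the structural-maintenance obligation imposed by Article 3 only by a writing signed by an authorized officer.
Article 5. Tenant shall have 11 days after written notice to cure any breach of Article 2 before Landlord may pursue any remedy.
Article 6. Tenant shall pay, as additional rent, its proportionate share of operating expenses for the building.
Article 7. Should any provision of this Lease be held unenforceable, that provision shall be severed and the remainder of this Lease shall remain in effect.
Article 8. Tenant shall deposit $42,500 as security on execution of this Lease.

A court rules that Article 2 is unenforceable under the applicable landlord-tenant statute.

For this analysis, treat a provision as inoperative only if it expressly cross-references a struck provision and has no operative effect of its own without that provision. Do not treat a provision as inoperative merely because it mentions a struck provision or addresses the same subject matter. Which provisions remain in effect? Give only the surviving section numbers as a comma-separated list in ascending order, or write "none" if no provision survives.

Article 2 is struck. Article 5 has no operative effect of its own apart from Article 2 and is therefore inoperative. Article 7 is a severability clause and preserves every provision that can still be given independent effect. The provisions still in force are Article 1, Article 3, Article 4, Article 6, Article 7, and Article 8.

1, 3, 4, 6, 7, 8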